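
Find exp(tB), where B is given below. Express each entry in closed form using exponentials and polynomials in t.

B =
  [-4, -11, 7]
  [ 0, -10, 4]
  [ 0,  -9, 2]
e^{tB} =
  [exp(-4*t), 3*t^2*exp(-4*t)/2 - 11*t*exp(-4*t), -t^2*exp(-4*t) + 7*t*exp(-4*t)]
  [0, -6*t*exp(-4*t) + exp(-4*t), 4*t*exp(-4*t)]
  [0, -9*t*exp(-4*t), 6*t*exp(-4*t) + exp(-4*t)]

Strategy: write B = P · J · P⁻¹ where J is a Jordan canonical form, so e^{tB} = P · e^{tJ} · P⁻¹, and e^{tJ} can be computed block-by-block.

B has Jordan form
J =
  [-4,  1,  0]
  [ 0, -4,  1]
  [ 0,  0, -4]
(up to reordering of blocks).

Per-block formulas:
  For a 3×3 Jordan block J_3(-4): exp(t · J_3(-4)) = e^(-4t)·(I + t·N + (t^2/2)·N^2), where N is the 3×3 nilpotent shift.

After assembling e^{tJ} and conjugating by P, we get:

e^{tB} =
  [exp(-4*t), 3*t^2*exp(-4*t)/2 - 11*t*exp(-4*t), -t^2*exp(-4*t) + 7*t*exp(-4*t)]
  [0, -6*t*exp(-4*t) + exp(-4*t), 4*t*exp(-4*t)]
  [0, -9*t*exp(-4*t), 6*t*exp(-4*t) + exp(-4*t)]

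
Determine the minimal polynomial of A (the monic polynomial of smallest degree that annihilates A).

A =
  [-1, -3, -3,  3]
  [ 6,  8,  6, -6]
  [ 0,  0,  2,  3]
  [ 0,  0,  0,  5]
x^2 - 7*x + 10

The characteristic polynomial is χ_A(x) = (x - 5)^2*(x - 2)^2, so the eigenvalues are known. The minimal polynomial is
  m_A(x) = Π_λ (x − λ)^{k_λ}
where k_λ is the size of the *largest* Jordan block for λ (equivalently, the smallest k with (A − λI)^k v = 0 for every generalised eigenvector v of λ).

  λ = 2: largest Jordan block has size 1, contributing (x − 2)
  λ = 5: largest Jordan block has size 1, contributing (x − 5)

So m_A(x) = (x - 5)*(x - 2) = x^2 - 7*x + 10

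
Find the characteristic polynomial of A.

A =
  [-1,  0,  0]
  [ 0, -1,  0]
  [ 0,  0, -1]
x^3 + 3*x^2 + 3*x + 1

Expanding det(x·I − A) (e.g. by cofactor expansion or by noting that A is similar to its Jordan form J, which has the same characteristic polynomial as A) gives
  χ_A(x) = x^3 + 3*x^2 + 3*x + 1
which factors as (x + 1)^3. The eigenvalues (with algebraic multiplicities) are λ = -1 with multiplicity 3.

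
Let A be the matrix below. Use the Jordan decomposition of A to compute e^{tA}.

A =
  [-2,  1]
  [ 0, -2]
e^{tA} =
  [exp(-2*t), t*exp(-2*t)]
  [0, exp(-2*t)]

Strategy: write A = P · J · P⁻¹ where J is a Jordan canonical form, so e^{tA} = P · e^{tJ} · P⁻¹, and e^{tJ} can be computed block-by-block.

A has Jordan form
J =
  [-2,  1]
  [ 0, -2]
(up to reordering of blocks).

Per-block formulas:
  For a 2×2 Jordan block J_2(-2): exp(t · J_2(-2)) = e^(-2t)·(I + t·N), where N is the 2×2 nilpotent shift.

After assembling e^{tJ} and conjugating by P, we get:

e^{tA} =
  [exp(-2*t), t*exp(-2*t)]
  [0, exp(-2*t)]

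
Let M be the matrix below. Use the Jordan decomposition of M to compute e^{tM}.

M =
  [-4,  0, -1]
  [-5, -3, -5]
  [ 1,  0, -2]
e^{tM} =
  [-t*exp(-3*t) + exp(-3*t), 0, -t*exp(-3*t)]
  [-5*t*exp(-3*t), exp(-3*t), -5*t*exp(-3*t)]
  [t*exp(-3*t), 0, t*exp(-3*t) + exp(-3*t)]

Strategy: write M = P · J · P⁻¹ where J is a Jordan canonical form, so e^{tM} = P · e^{tJ} · P⁻¹, and e^{tJ} can be computed block-by-block.

M has Jordan form
J =
  [-3,  1,  0]
  [ 0, -3,  0]
  [ 0,  0, -3]
(up to reordering of blocks).

Per-block formulas:
  For a 1×1 block at λ = -3: exp(t · [-3]) = [e^(-3t)].
  For a 2×2 Jordan block J_2(-3): exp(t · J_2(-3)) = e^(-3t)·(I + t·N), where N is the 2×2 nilpotent shift.

After assembling e^{tJ} and conjugating by P, we get:

e^{tM} =
  [-t*exp(-3*t) + exp(-3*t), 0, -t*exp(-3*t)]
  [-5*t*exp(-3*t), exp(-3*t), -5*t*exp(-3*t)]
  [t*exp(-3*t), 0, t*exp(-3*t) + exp(-3*t)]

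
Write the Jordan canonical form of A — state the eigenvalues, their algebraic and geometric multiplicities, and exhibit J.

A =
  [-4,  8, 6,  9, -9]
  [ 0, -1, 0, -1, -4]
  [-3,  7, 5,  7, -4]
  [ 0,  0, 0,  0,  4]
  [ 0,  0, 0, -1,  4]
J_2(-1) ⊕ J_3(2)

The characteristic polynomial is
  det(x·I − A) = x^5 - 4*x^4 + x^3 + 10*x^2 - 4*x - 8 = (x - 2)^3*(x + 1)^2

Eigenvalues and multiplicities (the geometric multiplicity of λ is n − rank(A − λI), which equals the number of Jordan blocks for λ):
  λ = -1: algebraic multiplicity = 2, geometric multiplicity = 1
  λ = 2: algebraic multiplicity = 3, geometric multiplicity = 1

Determining the block sizes for each eigenvalue:
  λ = -1: one block (gm = 1), so the single block has size am = 2 → block sizes [2]
  λ = 2: one block (gm = 1), so the single block has size am = 3 → block sizes [3]

Assembling the blocks gives a Jordan form
J =
  [-1,  1, 0, 0, 0]
  [ 0, -1, 0, 0, 0]
  [ 0,  0, 2, 1, 0]
  [ 0,  0, 0, 2, 1]
  [ 0,  0, 0, 0, 2]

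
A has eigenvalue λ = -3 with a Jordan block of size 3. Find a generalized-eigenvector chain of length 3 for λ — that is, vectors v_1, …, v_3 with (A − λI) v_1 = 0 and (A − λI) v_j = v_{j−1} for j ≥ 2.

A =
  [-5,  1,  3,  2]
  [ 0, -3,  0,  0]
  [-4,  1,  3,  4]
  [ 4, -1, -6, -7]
A Jordan chain for λ = -3 of length 3:
v_1 = (-1, 0, -2, 2)ᵀ
v_2 = (1, 0, 1, -1)ᵀ
v_3 = (0, 1, 0, 0)ᵀ

Let N = A − (-3)·I. We want v_3 with N^3 v_3 = 0 but N^2 v_3 ≠ 0; then v_{j-1} := N · v_j for j = 3, …, 2.

Pick v_3 = (0, 1, 0, 0)ᵀ.
Then v_2 = N · v_3 = (1, 0, 1, -1)ᵀ.
Then v_1 = N · v_2 = (-1, 0, -2, 2)ᵀ.

Sanity check: (A − (-3)·I) v_1 = (0, 0, 0, 0)ᵀ = 0. ✓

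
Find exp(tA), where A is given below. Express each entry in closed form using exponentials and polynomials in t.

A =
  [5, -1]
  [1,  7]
e^{tA} =
  [-t*exp(6*t) + exp(6*t), -t*exp(6*t)]
  [t*exp(6*t), t*exp(6*t) + exp(6*t)]

Strategy: write A = P · J · P⁻¹ where J is a Jordan canonical form, so e^{tA} = P · e^{tJ} · P⁻¹, and e^{tJ} can be computed block-by-block.

A has Jordan form
J =
  [6, 1]
  [0, 6]
(up to reordering of blocks).

Per-block formulas:
  For a 2×2 Jordan block J_2(6): exp(t · J_2(6)) = e^(6t)·(I + t·N), where N is the 2×2 nilpotent shift.

After assembling e^{tJ} and conjugating by P, we get:

e^{tA} =
  [-t*exp(6*t) + exp(6*t), -t*exp(6*t)]
  [t*exp(6*t), t*exp(6*t) + exp(6*t)]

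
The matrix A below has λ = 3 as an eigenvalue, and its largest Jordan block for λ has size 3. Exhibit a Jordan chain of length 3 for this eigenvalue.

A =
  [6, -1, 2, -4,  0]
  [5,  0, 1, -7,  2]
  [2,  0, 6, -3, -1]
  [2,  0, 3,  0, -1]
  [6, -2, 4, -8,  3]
A Jordan chain for λ = 3 of length 3:
v_1 = (-1, -3, 0, 0, -2)ᵀ
v_2 = (2, 1, 3, 3, 4)ᵀ
v_3 = (0, 0, 1, 0, 0)ᵀ

Let N = A − (3)·I. We want v_3 with N^3 v_3 = 0 but N^2 v_3 ≠ 0; then v_{j-1} := N · v_j for j = 3, …, 2.

Pick v_3 = (0, 0, 1, 0, 0)ᵀ.
Then v_2 = N · v_3 = (2, 1, 3, 3, 4)ᵀ.
Then v_1 = N · v_2 = (-1, -3, 0, 0, -2)ᵀ.

Sanity check: (A − (3)·I) v_1 = (0, 0, 0, 0, 0)ᵀ = 0. ✓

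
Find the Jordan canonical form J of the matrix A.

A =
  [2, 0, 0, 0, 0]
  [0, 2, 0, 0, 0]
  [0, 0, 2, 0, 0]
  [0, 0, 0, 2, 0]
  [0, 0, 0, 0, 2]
J_1(2) ⊕ J_1(2) ⊕ J_1(2) ⊕ J_1(2) ⊕ J_1(2)

The characteristic polynomial is
  det(x·I − A) = x^5 - 10*x^4 + 40*x^3 - 80*x^2 + 80*x - 32 = (x - 2)^5

Eigenvalues and multiplicities (the geometric multiplicity of λ is n − rank(A − λI), which equals the number of Jordan blocks for λ):
  λ = 2: algebraic multiplicity = 5, geometric multiplicity = 5

Determining the block sizes for each eigenvalue:
  λ = 2: gm = am = 5, so every block has size 1 → block sizes [1, 1, 1, 1, 1]

Assembling the blocks gives a Jordan form
J =
  [2, 0, 0, 0, 0]
  [0, 2, 0, 0, 0]
  [0, 0, 2, 0, 0]
  [0, 0, 0, 2, 0]
  [0, 0, 0, 0, 2]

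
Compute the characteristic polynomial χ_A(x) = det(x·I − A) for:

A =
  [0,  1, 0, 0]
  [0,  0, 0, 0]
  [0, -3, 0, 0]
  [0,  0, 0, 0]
x^4

Expanding det(x·I − A) (e.g. by cofactor expansion or by noting that A is similar to its Jordan form J, which has the same characteristic polynomial as A) gives
  χ_A(x) = x^4
which factors as x^4. The eigenvalues (with algebraic multiplicities) are λ = 0 with multiplicity 4.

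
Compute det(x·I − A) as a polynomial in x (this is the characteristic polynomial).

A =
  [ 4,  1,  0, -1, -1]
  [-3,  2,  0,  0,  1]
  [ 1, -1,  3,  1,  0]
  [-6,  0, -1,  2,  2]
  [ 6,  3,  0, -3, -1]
x^5 - 10*x^4 + 40*x^3 - 80*x^2 + 80*x - 32

Expanding det(x·I − A) (e.g. by cofactor expansion or by noting that A is similar to its Jordan form J, which has the same characteristic polynomial as A) gives
  χ_A(x) = x^5 - 10*x^4 + 40*x^3 - 80*x^2 + 80*x - 32
which factors as (x - 2)^5. The eigenvalues (with algebraic multiplicities) are λ = 2 with multiplicity 5.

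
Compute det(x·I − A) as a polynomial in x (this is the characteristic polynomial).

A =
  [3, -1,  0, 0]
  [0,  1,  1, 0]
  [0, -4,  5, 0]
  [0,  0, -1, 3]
x^4 - 12*x^3 + 54*x^2 - 108*x + 81

Expanding det(x·I − A) (e.g. by cofactor expansion or by noting that A is similar to its Jordan form J, which has the same characteristic polynomial as A) gives
  χ_A(x) = x^4 - 12*x^3 + 54*x^2 - 108*x + 81
which factors as (x - 3)^4. The eigenvalues (with algebraic multiplicities) are λ = 3 with multiplicity 4.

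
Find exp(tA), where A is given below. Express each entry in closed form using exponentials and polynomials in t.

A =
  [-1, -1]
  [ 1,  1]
e^{tA} =
  [1 - t, -t]
  [t, t + 1]

Strategy: write A = P · J · P⁻¹ where J is a Jordan canonical form, so e^{tA} = P · e^{tJ} · P⁻¹, and e^{tJ} can be computed block-by-block.

A has Jordan form
J =
  [0, 1]
  [0, 0]
(up to reordering of blocks).

Per-block formulas:
  For a 2×2 Jordan block J_2(0): exp(t · J_2(0)) = e^(0t)·(I + t·N), where N is the 2×2 nilpotent shift.

After assembling e^{tJ} and conjugating by P, we get:

e^{tA} =
  [1 - t, -t]
  [t, t + 1]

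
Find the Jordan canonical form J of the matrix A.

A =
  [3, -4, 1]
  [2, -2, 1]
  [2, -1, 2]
J_3(1)

The characteristic polynomial is
  det(x·I − A) = x^3 - 3*x^2 + 3*x - 1 = (x - 1)^3

Eigenvalues and multiplicities (the geometric multiplicity of λ is n − rank(A − λI), which equals the number of Jordan blocks for λ):
  λ = 1: algebraic multiplicity = 3, geometric multiplicity = 1

Determining the block sizes for each eigenvalue:
  λ = 1: one block (gm = 1), so the single block has size am = 3 → block sizes [3]

Assembling the blocks gives a Jordan form
J =
  [1, 1, 0]
  [0, 1, 1]
  [0, 0, 1]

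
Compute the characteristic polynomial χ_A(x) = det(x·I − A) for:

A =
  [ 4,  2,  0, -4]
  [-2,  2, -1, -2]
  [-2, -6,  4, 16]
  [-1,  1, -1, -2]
x^4 - 8*x^3 + 24*x^2 - 32*x + 16

Expanding det(x·I − A) (e.g. by cofactor expansion or by noting that A is similar to its Jordan form J, which has the same characteristic polynomial as A) gives
  χ_A(x) = x^4 - 8*x^3 + 24*x^2 - 32*x + 16
which factors as (x - 2)^4. The eigenvalues (with algebraic multiplicities) are λ = 2 with multiplicity 4.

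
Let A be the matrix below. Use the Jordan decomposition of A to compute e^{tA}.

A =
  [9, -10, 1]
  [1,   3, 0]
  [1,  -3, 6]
e^{tA} =
  [3*t*exp(6*t) + exp(6*t), -3*t^2*exp(6*t)/2 - 10*t*exp(6*t), 3*t^2*exp(6*t)/2 + t*exp(6*t)]
  [t*exp(6*t), -t^2*exp(6*t)/2 - 3*t*exp(6*t) + exp(6*t), t^2*exp(6*t)/2]
  [t*exp(6*t), -t^2*exp(6*t)/2 - 3*t*exp(6*t), t^2*exp(6*t)/2 + exp(6*t)]

Strategy: write A = P · J · P⁻¹ where J is a Jordan canonical form, so e^{tA} = P · e^{tJ} · P⁻¹, and e^{tJ} can be computed block-by-block.

A has Jordan form
J =
  [6, 1, 0]
  [0, 6, 1]
  [0, 0, 6]
(up to reordering of blocks).

Per-block formulas:
  For a 3×3 Jordan block J_3(6): exp(t · J_3(6)) = e^(6t)·(I + t·N + (t^2/2)·N^2), where N is the 3×3 nilpotent shift.

After assembling e^{tJ} and conjugating by P, we get:

e^{tA} =
  [3*t*exp(6*t) + exp(6*t), -3*t^2*exp(6*t)/2 - 10*t*exp(6*t), 3*t^2*exp(6*t)/2 + t*exp(6*t)]
  [t*exp(6*t), -t^2*exp(6*t)/2 - 3*t*exp(6*t) + exp(6*t), t^2*exp(6*t)/2]
  [t*exp(6*t), -t^2*exp(6*t)/2 - 3*t*exp(6*t), t^2*exp(6*t)/2 + exp(6*t)]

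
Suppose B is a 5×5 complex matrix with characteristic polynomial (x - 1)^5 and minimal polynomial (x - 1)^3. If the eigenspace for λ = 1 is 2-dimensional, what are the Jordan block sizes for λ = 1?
Block sizes for λ = 1: [3, 2]

Step 1 — from the characteristic polynomial, algebraic multiplicity of λ = 1 is 5. From dim ker(B − (1)·I) = 2, there are exactly 2 Jordan blocks for λ = 1.
Step 2 — from the minimal polynomial, the factor (x − 1)^3 tells us the largest block for λ = 1 has size 3.
Step 3 — with total size 5, 2 blocks, and largest block 3, the block sizes (in nonincreasing order) are [3, 2].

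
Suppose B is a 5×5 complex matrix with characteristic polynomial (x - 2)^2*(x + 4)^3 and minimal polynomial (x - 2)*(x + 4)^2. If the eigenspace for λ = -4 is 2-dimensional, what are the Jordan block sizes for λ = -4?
Block sizes for λ = -4: [2, 1]

Step 1 — from the characteristic polynomial, algebraic multiplicity of λ = -4 is 3. From dim ker(B − (-4)·I) = 2, there are exactly 2 Jordan blocks for λ = -4.
Step 2 — from the minimal polynomial, the factor (x + 4)^2 tells us the largest block for λ = -4 has size 2.
Step 3 — with total size 3, 2 blocks, and largest block 2, the block sizes (in nonincreasing order) are [2, 1].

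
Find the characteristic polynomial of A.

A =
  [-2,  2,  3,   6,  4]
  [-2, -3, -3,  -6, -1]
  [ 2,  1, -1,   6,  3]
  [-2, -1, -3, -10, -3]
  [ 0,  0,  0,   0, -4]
x^5 + 20*x^4 + 160*x^3 + 640*x^2 + 1280*x + 1024

Expanding det(x·I − A) (e.g. by cofactor expansion or by noting that A is similar to its Jordan form J, which has the same characteristic polynomial as A) gives
  χ_A(x) = x^5 + 20*x^4 + 160*x^3 + 640*x^2 + 1280*x + 1024
which factors as (x + 4)^5. The eigenvalues (with algebraic multiplicities) are λ = -4 with multiplicity 5.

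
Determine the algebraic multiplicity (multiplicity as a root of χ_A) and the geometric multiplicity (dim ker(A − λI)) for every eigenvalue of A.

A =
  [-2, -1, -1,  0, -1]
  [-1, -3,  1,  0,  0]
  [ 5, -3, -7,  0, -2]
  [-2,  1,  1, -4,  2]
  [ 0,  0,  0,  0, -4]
λ = -4: alg = 5, geom = 2

Step 1 — factor the characteristic polynomial to read off the algebraic multiplicities:
  χ_A(x) = (x + 4)^5

Step 2 — compute geometric multiplicities via the rank-nullity identity g(λ) = n − rank(A − λI):
  rank(A − (-4)·I) = 3, so dim ker(A − (-4)·I) = n − 3 = 2

Summary:
  λ = -4: algebraic multiplicity = 5, geometric multiplicity = 2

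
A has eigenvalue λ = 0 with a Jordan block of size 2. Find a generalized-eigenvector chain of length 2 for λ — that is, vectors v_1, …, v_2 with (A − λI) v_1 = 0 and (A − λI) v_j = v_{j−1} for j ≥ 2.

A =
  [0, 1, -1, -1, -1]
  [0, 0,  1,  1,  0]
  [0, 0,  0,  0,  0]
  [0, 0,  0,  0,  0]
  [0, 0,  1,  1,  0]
A Jordan chain for λ = 0 of length 2:
v_1 = (1, 0, 0, 0, 0)ᵀ
v_2 = (0, 1, 0, 0, 0)ᵀ

Let N = A − (0)·I. We want v_2 with N^2 v_2 = 0 but N^1 v_2 ≠ 0; then v_{j-1} := N · v_j for j = 2, …, 2.

Pick v_2 = (0, 1, 0, 0, 0)ᵀ.
Then v_1 = N · v_2 = (1, 0, 0, 0, 0)ᵀ.

Sanity check: (A − (0)·I) v_1 = (0, 0, 0, 0, 0)ᵀ = 0. ✓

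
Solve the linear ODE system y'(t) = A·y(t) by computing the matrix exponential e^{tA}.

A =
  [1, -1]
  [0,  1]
e^{tA} =
  [exp(t), -t*exp(t)]
  [0, exp(t)]

Strategy: write A = P · J · P⁻¹ where J is a Jordan canonical form, so e^{tA} = P · e^{tJ} · P⁻¹, and e^{tJ} can be computed block-by-block.

A has Jordan form
J =
  [1, 1]
  [0, 1]
(up to reordering of blocks).

Per-block formulas:
  For a 2×2 Jordan block J_2(1): exp(t · J_2(1)) = e^(1t)·(I + t·N), where N is the 2×2 nilpotent shift.

After assembling e^{tJ} and conjugating by P, we get:

e^{tA} =
  [exp(t), -t*exp(t)]
  [0, exp(t)]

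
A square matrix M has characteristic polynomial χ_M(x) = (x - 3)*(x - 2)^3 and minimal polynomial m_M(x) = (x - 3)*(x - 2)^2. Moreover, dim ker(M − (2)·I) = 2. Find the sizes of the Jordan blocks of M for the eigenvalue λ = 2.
Block sizes for λ = 2: [2, 1]

Step 1 — from the characteristic polynomial, algebraic multiplicity of λ = 2 is 3. From dim ker(M − (2)·I) = 2, there are exactly 2 Jordan blocks for λ = 2.
Step 2 — from the minimal polynomial, the factor (x − 2)^2 tells us the largest block for λ = 2 has size 2.
Step 3 — with total size 3, 2 blocks, and largest block 2, the block sizes (in nonincreasing order) are [2, 1].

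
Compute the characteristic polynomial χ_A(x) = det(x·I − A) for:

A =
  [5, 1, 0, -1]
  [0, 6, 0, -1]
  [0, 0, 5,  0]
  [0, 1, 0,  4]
x^4 - 20*x^3 + 150*x^2 - 500*x + 625

Expanding det(x·I − A) (e.g. by cofactor expansion or by noting that A is similar to its Jordan form J, which has the same characteristic polynomial as A) gives
  χ_A(x) = x^4 - 20*x^3 + 150*x^2 - 500*x + 625
which factors as (x - 5)^4. The eigenvalues (with algebraic multiplicities) are λ = 5 with multiplicity 4.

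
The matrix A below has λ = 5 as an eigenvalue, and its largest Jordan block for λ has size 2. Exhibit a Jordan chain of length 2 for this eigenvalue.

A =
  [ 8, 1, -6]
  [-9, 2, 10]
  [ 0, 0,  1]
A Jordan chain for λ = 5 of length 2:
v_1 = (3, -9, 0)ᵀ
v_2 = (1, 0, 0)ᵀ

Let N = A − (5)·I. We want v_2 with N^2 v_2 = 0 but N^1 v_2 ≠ 0; then v_{j-1} := N · v_j for j = 2, …, 2.

Pick v_2 = (1, 0, 0)ᵀ.
Then v_1 = N · v_2 = (3, -9, 0)ᵀ.

Sanity check: (A − (5)·I) v_1 = (0, 0, 0)ᵀ = 0. ✓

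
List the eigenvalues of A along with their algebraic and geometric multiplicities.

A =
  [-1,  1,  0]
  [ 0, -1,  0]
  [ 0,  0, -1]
λ = -1: alg = 3, geom = 2

Step 1 — factor the characteristic polynomial to read off the algebraic multiplicities:
  χ_A(x) = (x + 1)^3

Step 2 — compute geometric multiplicities via the rank-nullity identity g(λ) = n − rank(A − λI):
  rank(A − (-1)·I) = 1, so dim ker(A − (-1)·I) = n − 1 = 2

Summary:
  λ = -1: algebraic multiplicity = 3, geometric multiplicity = 2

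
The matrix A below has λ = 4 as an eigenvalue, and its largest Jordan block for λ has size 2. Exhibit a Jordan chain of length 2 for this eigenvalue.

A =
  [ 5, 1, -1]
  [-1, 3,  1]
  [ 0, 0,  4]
A Jordan chain for λ = 4 of length 2:
v_1 = (1, -1, 0)ᵀ
v_2 = (1, 0, 0)ᵀ

Let N = A − (4)·I. We want v_2 with N^2 v_2 = 0 but N^1 v_2 ≠ 0; then v_{j-1} := N · v_j for j = 2, …, 2.

Pick v_2 = (1, 0, 0)ᵀ.
Then v_1 = N · v_2 = (1, -1, 0)ᵀ.

Sanity check: (A − (4)·I) v_1 = (0, 0, 0)ᵀ = 0. ✓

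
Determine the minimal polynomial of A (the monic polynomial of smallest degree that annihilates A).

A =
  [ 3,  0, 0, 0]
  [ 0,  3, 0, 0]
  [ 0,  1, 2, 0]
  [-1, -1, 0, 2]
x^2 - 5*x + 6

The characteristic polynomial is χ_A(x) = (x - 3)^2*(x - 2)^2, so the eigenvalues are known. The minimal polynomial is
  m_A(x) = Π_λ (x − λ)^{k_λ}
where k_λ is the size of the *largest* Jordan block for λ (equivalently, the smallest k with (A − λI)^k v = 0 for every generalised eigenvector v of λ).

  λ = 2: largest Jordan block has size 1, contributing (x − 2)
  λ = 3: largest Jordan block has size 1, contributing (x − 3)

So m_A(x) = (x - 3)*(x - 2) = x^2 - 5*x + 6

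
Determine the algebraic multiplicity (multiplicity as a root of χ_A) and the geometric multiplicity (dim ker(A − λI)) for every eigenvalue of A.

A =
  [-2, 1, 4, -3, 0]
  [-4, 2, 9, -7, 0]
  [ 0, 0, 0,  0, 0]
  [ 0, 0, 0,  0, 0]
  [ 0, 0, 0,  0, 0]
λ = 0: alg = 5, geom = 3

Step 1 — factor the characteristic polynomial to read off the algebraic multiplicities:
  χ_A(x) = x^5

Step 2 — compute geometric multiplicities via the rank-nullity identity g(λ) = n − rank(A − λI):
  rank(A − (0)·I) = 2, so dim ker(A − (0)·I) = n − 2 = 3

Summary:
  λ = 0: algebraic multiplicity = 5, geometric multiplicity = 3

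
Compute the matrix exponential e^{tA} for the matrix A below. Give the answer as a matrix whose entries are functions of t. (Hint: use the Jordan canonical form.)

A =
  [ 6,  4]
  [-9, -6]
e^{tA} =
  [6*t + 1, 4*t]
  [-9*t, 1 - 6*t]

Strategy: write A = P · J · P⁻¹ where J is a Jordan canonical form, so e^{tA} = P · e^{tJ} · P⁻¹, and e^{tJ} can be computed block-by-block.

A has Jordan form
J =
  [0, 1]
  [0, 0]
(up to reordering of blocks).

Per-block formulas:
  For a 2×2 Jordan block J_2(0): exp(t · J_2(0)) = e^(0t)·(I + t·N), where N is the 2×2 nilpotent shift.

After assembling e^{tJ} and conjugating by P, we get:

e^{tA} =
  [6*t + 1, 4*t]
  [-9*t, 1 - 6*t]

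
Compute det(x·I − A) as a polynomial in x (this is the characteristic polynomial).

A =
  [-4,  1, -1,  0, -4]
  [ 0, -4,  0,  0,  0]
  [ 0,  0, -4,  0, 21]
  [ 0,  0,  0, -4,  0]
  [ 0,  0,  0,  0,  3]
x^5 + 13*x^4 + 48*x^3 - 32*x^2 - 512*x - 768

Expanding det(x·I − A) (e.g. by cofactor expansion or by noting that A is similar to its Jordan form J, which has the same characteristic polynomial as A) gives
  χ_A(x) = x^5 + 13*x^4 + 48*x^3 - 32*x^2 - 512*x - 768
which factors as (x - 3)*(x + 4)^4. The eigenvalues (with algebraic multiplicities) are λ = -4 with multiplicity 4, λ = 3 with multiplicity 1.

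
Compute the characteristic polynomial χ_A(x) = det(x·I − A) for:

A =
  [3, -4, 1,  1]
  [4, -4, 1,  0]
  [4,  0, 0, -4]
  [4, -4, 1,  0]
x^4 + x^3

Expanding det(x·I − A) (e.g. by cofactor expansion or by noting that A is similar to its Jordan form J, which has the same characteristic polynomial as A) gives
  χ_A(x) = x^4 + x^3
which factors as x^3*(x + 1). The eigenvalues (with algebraic multiplicities) are λ = -1 with multiplicity 1, λ = 0 with multiplicity 3.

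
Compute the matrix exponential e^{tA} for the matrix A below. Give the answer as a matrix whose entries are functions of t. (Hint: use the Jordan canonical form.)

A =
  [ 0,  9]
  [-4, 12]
e^{tA} =
  [-6*t*exp(6*t) + exp(6*t), 9*t*exp(6*t)]
  [-4*t*exp(6*t), 6*t*exp(6*t) + exp(6*t)]

Strategy: write A = P · J · P⁻¹ where J is a Jordan canonical form, so e^{tA} = P · e^{tJ} · P⁻¹, and e^{tJ} can be computed block-by-block.

A has Jordan form
J =
  [6, 1]
  [0, 6]
(up to reordering of blocks).

Per-block formulas:
  For a 2×2 Jordan block J_2(6): exp(t · J_2(6)) = e^(6t)·(I + t·N), where N is the 2×2 nilpotent shift.

After assembling e^{tJ} and conjugating by P, we get:

e^{tA} =
  [-6*t*exp(6*t) + exp(6*t), 9*t*exp(6*t)]
  [-4*t*exp(6*t), 6*t*exp(6*t) + exp(6*t)]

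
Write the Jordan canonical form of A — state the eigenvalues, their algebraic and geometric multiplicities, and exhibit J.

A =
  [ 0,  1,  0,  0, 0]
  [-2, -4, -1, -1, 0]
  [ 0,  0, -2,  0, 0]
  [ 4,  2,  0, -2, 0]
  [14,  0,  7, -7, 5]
J_3(-2) ⊕ J_1(-2) ⊕ J_1(5)

The characteristic polynomial is
  det(x·I − A) = x^5 + 3*x^4 - 16*x^3 - 88*x^2 - 144*x - 80 = (x - 5)*(x + 2)^4

Eigenvalues and multiplicities (the geometric multiplicity of λ is n − rank(A − λI), which equals the number of Jordan blocks for λ):
  λ = -2: algebraic multiplicity = 4, geometric multiplicity = 2
  λ = 5: algebraic multiplicity = 1, geometric multiplicity = 1

Determining the block sizes for each eigenvalue:
  λ = -2: with am = 4 and gm = 2, the partition is not yet determined (e.g. several partitions of 4 into 2 parts exist). Let N = A − (-2)·I. Computing rank(N^1) = 3, rank(N^2) = 2, rank(N^3) = 1; the number of blocks of size ≥ j is rank(N^{j−1}) − rank(N^j), giving [2, 1, 1]. So we have 1 block(s) of size 3, 1 block(s) of size 1 → block sizes [3, 1]
  λ = 5: one block (gm = 1), so the single block has size am = 1 → block sizes [1]

Assembling the blocks gives a Jordan form
J =
  [-2,  1,  0,  0, 0]
  [ 0, -2,  1,  0, 0]
  [ 0,  0, -2,  0, 0]
  [ 0,  0,  0, -2, 0]
  [ 0,  0,  0,  0, 5]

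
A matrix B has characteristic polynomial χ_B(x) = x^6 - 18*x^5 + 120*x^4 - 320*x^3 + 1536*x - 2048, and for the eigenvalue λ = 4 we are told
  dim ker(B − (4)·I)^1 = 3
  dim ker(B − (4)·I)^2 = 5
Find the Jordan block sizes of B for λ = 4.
Block sizes for λ = 4: [2, 2, 1]

From the dimensions of kernels of powers, the number of Jordan blocks of size at least j is d_j − d_{j−1} where d_j = dim ker(N^j) (with d_0 = 0). Computing the differences gives [3, 2].
The number of blocks of size exactly k is (#blocks of size ≥ k) − (#blocks of size ≥ k + 1), so the partition is: 1 block(s) of size 1, 2 block(s) of size 2.
In nonincreasing order the block sizes are [2, 2, 1].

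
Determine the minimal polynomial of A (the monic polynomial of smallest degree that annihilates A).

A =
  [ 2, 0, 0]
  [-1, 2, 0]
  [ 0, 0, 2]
x^2 - 4*x + 4

The characteristic polynomial is χ_A(x) = (x - 2)^3, so the eigenvalues are known. The minimal polynomial is
  m_A(x) = Π_λ (x − λ)^{k_λ}
where k_λ is the size of the *largest* Jordan block for λ (equivalently, the smallest k with (A − λI)^k v = 0 for every generalised eigenvector v of λ).

  λ = 2: largest Jordan block has size 2, contributing (x − 2)^2

So m_A(x) = (x - 2)^2 = x^2 - 4*x + 4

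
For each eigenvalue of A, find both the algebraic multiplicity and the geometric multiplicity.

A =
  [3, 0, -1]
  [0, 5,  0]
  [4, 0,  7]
λ = 5: alg = 3, geom = 2

Step 1 — factor the characteristic polynomial to read off the algebraic multiplicities:
  χ_A(x) = (x - 5)^3

Step 2 — compute geometric multiplicities via the rank-nullity identity g(λ) = n − rank(A − λI):
  rank(A − (5)·I) = 1, so dim ker(A − (5)·I) = n − 1 = 2

Summary:
  λ = 5: algebraic multiplicity = 3, geometric multiplicity = 2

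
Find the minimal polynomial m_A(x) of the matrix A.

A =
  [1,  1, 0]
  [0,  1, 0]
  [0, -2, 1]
x^2 - 2*x + 1

The characteristic polynomial is χ_A(x) = (x - 1)^3, so the eigenvalues are known. The minimal polynomial is
  m_A(x) = Π_λ (x − λ)^{k_λ}
where k_λ is the size of the *largest* Jordan block for λ (equivalently, the smallest k with (A − λI)^k v = 0 for every generalised eigenvector v of λ).

  λ = 1: largest Jordan block has size 2, contributing (x − 1)^2

So m_A(x) = (x - 1)^2 = x^2 - 2*x + 1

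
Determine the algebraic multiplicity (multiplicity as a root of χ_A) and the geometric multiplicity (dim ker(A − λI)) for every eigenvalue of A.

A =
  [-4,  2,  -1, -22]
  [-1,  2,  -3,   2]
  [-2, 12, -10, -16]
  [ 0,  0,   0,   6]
λ = -4: alg = 3, geom = 1; λ = 6: alg = 1, geom = 1

Step 1 — factor the characteristic polynomial to read off the algebraic multiplicities:
  χ_A(x) = (x - 6)*(x + 4)^3

Step 2 — compute geometric multiplicities via the rank-nullity identity g(λ) = n − rank(A − λI):
  rank(A − (-4)·I) = 3, so dim ker(A − (-4)·I) = n − 3 = 1
  rank(A − (6)·I) = 3, so dim ker(A − (6)·I) = n − 3 = 1

Summary:
  λ = -4: algebraic multiplicity = 3, geometric multiplicity = 1
  λ = 6: algebraic multiplicity = 1, geometric multiplicity = 1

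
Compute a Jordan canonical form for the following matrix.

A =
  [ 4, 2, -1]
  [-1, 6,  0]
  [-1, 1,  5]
J_3(5)

The characteristic polynomial is
  det(x·I − A) = x^3 - 15*x^2 + 75*x - 125 = (x - 5)^3

Eigenvalues and multiplicities (the geometric multiplicity of λ is n − rank(A − λI), which equals the number of Jordan blocks for λ):
  λ = 5: algebraic multiplicity = 3, geometric multiplicity = 1

Determining the block sizes for each eigenvalue:
  λ = 5: one block (gm = 1), so the single block has size am = 3 → block sizes [3]

Assembling the blocks gives a Jordan form
J =
  [5, 1, 0]
  [0, 5, 1]
  [0, 0, 5]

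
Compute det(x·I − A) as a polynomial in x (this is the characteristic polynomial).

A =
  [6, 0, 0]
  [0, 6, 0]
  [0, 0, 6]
x^3 - 18*x^2 + 108*x - 216

Expanding det(x·I − A) (e.g. by cofactor expansion or by noting that A is similar to its Jordan form J, which has the same characteristic polynomial as A) gives
  χ_A(x) = x^3 - 18*x^2 + 108*x - 216
which factors as (x - 6)^3. The eigenvalues (with algebraic multiplicities) are λ = 6 with multiplicity 3.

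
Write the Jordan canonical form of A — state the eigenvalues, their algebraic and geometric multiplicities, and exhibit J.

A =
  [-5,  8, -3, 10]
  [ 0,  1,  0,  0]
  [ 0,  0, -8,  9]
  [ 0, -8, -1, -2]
J_3(-5) ⊕ J_1(1)

The characteristic polynomial is
  det(x·I − A) = x^4 + 14*x^3 + 60*x^2 + 50*x - 125 = (x - 1)*(x + 5)^3

Eigenvalues and multiplicities (the geometric multiplicity of λ is n − rank(A − λI), which equals the number of Jordan blocks for λ):
  λ = -5: algebraic multiplicity = 3, geometric multiplicity = 1
  λ = 1: algebraic multiplicity = 1, geometric multiplicity = 1

Determining the block sizes for each eigenvalue:
  λ = -5: one block (gm = 1), so the single block has size am = 3 → block sizes [3]
  λ = 1: one block (gm = 1), so the single block has size am = 1 → block sizes [1]

Assembling the blocks gives a Jordan form
J =
  [-5,  1,  0, 0]
  [ 0, -5,  1, 0]
  [ 0,  0, -5, 0]
  [ 0,  0,  0, 1]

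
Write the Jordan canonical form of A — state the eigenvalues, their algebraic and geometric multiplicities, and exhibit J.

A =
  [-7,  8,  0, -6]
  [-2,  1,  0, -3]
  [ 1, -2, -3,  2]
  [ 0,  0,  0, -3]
J_2(-3) ⊕ J_2(-3)

The characteristic polynomial is
  det(x·I − A) = x^4 + 12*x^3 + 54*x^2 + 108*x + 81 = (x + 3)^4

Eigenvalues and multiplicities (the geometric multiplicity of λ is n − rank(A − λI), which equals the number of Jordan blocks for λ):
  λ = -3: algebraic multiplicity = 4, geometric multiplicity = 2

Determining the block sizes for each eigenvalue:
  λ = -3: with am = 4 and gm = 2, the partition is not yet determined (e.g. several partitions of 4 into 2 parts exist). Let N = A − (-3)·I. Computing rank(N^1) = 2, rank(N^2) = 0; the number of blocks of size ≥ j is rank(N^{j−1}) − rank(N^j), giving [2, 2]. So we have 2 block(s) of size 2 → block sizes [2, 2]

Assembling the blocks gives a Jordan form
J =
  [-3,  1,  0,  0]
  [ 0, -3,  0,  0]
  [ 0,  0, -3,  1]
  [ 0,  0,  0, -3]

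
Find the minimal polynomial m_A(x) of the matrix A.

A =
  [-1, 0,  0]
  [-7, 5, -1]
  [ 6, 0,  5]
x^3 - 9*x^2 + 15*x + 25

The characteristic polynomial is χ_A(x) = (x - 5)^2*(x + 1), so the eigenvalues are known. The minimal polynomial is
  m_A(x) = Π_λ (x − λ)^{k_λ}
where k_λ is the size of the *largest* Jordan block for λ (equivalently, the smallest k with (A − λI)^k v = 0 for every generalised eigenvector v of λ).

  λ = -1: largest Jordan block has size 1, contributing (x + 1)
  λ = 5: largest Jordan block has size 2, contributing (x − 5)^2

So m_A(x) = (x - 5)^2*(x + 1) = x^3 - 9*x^2 + 15*x + 25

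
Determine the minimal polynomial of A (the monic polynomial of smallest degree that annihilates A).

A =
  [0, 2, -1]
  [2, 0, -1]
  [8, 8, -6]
x^2 + 4*x + 4

The characteristic polynomial is χ_A(x) = (x + 2)^3, so the eigenvalues are known. The minimal polynomial is
  m_A(x) = Π_λ (x − λ)^{k_λ}
where k_λ is the size of the *largest* Jordan block for λ (equivalently, the smallest k with (A − λI)^k v = 0 for every generalised eigenvector v of λ).

  λ = -2: largest Jordan block has size 2, contributing (x + 2)^2

So m_A(x) = (x + 2)^2 = x^2 + 4*x + 4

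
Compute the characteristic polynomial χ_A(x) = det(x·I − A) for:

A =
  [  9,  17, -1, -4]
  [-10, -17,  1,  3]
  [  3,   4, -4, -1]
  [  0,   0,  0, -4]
x^4 + 16*x^3 + 96*x^2 + 256*x + 256

Expanding det(x·I − A) (e.g. by cofactor expansion or by noting that A is similar to its Jordan form J, which has the same characteristic polynomial as A) gives
  χ_A(x) = x^4 + 16*x^3 + 96*x^2 + 256*x + 256
which factors as (x + 4)^4. The eigenvalues (with algebraic multiplicities) are λ = -4 with multiplicity 4.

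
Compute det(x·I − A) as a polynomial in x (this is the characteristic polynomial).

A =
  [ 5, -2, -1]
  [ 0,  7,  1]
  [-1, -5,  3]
x^3 - 15*x^2 + 75*x - 125

Expanding det(x·I − A) (e.g. by cofactor expansion or by noting that A is similar to its Jordan form J, which has the same characteristic polynomial as A) gives
  χ_A(x) = x^3 - 15*x^2 + 75*x - 125
which factors as (x - 5)^3. The eigenvalues (with algebraic multiplicities) are λ = 5 with multiplicity 3.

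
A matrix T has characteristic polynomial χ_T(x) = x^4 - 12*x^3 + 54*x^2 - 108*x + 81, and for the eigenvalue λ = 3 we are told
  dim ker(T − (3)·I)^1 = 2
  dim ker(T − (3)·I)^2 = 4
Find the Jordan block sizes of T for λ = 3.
Block sizes for λ = 3: [2, 2]

From the dimensions of kernels of powers, the number of Jordan blocks of size at least j is d_j − d_{j−1} where d_j = dim ker(N^j) (with d_0 = 0). Computing the differences gives [2, 2].
The number of blocks of size exactly k is (#blocks of size ≥ k) − (#blocks of size ≥ k + 1), so the partition is: 2 block(s) of size 2.
In nonincreasing order the block sizes are [2, 2].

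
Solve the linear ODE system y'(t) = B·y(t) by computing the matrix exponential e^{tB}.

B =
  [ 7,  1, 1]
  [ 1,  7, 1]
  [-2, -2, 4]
e^{tB} =
  [t*exp(6*t) + exp(6*t), t*exp(6*t), t*exp(6*t)]
  [t*exp(6*t), t*exp(6*t) + exp(6*t), t*exp(6*t)]
  [-2*t*exp(6*t), -2*t*exp(6*t), -2*t*exp(6*t) + exp(6*t)]

Strategy: write B = P · J · P⁻¹ where J is a Jordan canonical form, so e^{tB} = P · e^{tJ} · P⁻¹, and e^{tJ} can be computed block-by-block.

B has Jordan form
J =
  [6, 1, 0]
  [0, 6, 0]
  [0, 0, 6]
(up to reordering of blocks).

Per-block formulas:
  For a 1×1 block at λ = 6: exp(t · [6]) = [e^(6t)].
  For a 2×2 Jordan block J_2(6): exp(t · J_2(6)) = e^(6t)·(I + t·N), where N is the 2×2 nilpotent shift.

After assembling e^{tJ} and conjugating by P, we get:

e^{tB} =
  [t*exp(6*t) + exp(6*t), t*exp(6*t), t*exp(6*t)]
  [t*exp(6*t), t*exp(6*t) + exp(6*t), t*exp(6*t)]
  [-2*t*exp(6*t), -2*t*exp(6*t), -2*t*exp(6*t) + exp(6*t)]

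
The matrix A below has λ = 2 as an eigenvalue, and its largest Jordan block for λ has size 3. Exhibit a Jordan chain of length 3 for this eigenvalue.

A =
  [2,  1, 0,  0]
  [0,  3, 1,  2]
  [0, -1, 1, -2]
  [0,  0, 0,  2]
A Jordan chain for λ = 2 of length 3:
v_1 = (1, 0, 0, 0)ᵀ
v_2 = (1, 1, -1, 0)ᵀ
v_3 = (0, 1, 0, 0)ᵀ

Let N = A − (2)·I. We want v_3 with N^3 v_3 = 0 but N^2 v_3 ≠ 0; then v_{j-1} := N · v_j for j = 3, …, 2.

Pick v_3 = (0, 1, 0, 0)ᵀ.
Then v_2 = N · v_3 = (1, 1, -1, 0)ᵀ.
Then v_1 = N · v_2 = (1, 0, 0, 0)ᵀ.

Sanity check: (A − (2)·I) v_1 = (0, 0, 0, 0)ᵀ = 0. ✓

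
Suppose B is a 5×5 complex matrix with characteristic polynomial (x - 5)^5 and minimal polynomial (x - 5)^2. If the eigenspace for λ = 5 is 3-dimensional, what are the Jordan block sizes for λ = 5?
Block sizes for λ = 5: [2, 2, 1]

Step 1 — from the characteristic polynomial, algebraic multiplicity of λ = 5 is 5. From dim ker(B − (5)·I) = 3, there are exactly 3 Jordan blocks for λ = 5.
Step 2 — from the minimal polynomial, the factor (x − 5)^2 tells us the largest block for λ = 5 has size 2.
Step 3 — with total size 5, 3 blocks, and largest block 2, the block sizes (in nonincreasing order) are [2, 2, 1].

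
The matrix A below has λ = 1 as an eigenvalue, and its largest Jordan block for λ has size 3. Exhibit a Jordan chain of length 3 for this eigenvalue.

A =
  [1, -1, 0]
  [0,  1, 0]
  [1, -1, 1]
A Jordan chain for λ = 1 of length 3:
v_1 = (0, 0, -1)ᵀ
v_2 = (-1, 0, -1)ᵀ
v_3 = (0, 1, 0)ᵀ

Let N = A − (1)·I. We want v_3 with N^3 v_3 = 0 but N^2 v_3 ≠ 0; then v_{j-1} := N · v_j for j = 3, …, 2.

Pick v_3 = (0, 1, 0)ᵀ.
Then v_2 = N · v_3 = (-1, 0, -1)ᵀ.
Then v_1 = N · v_2 = (0, 0, -1)ᵀ.

Sanity check: (A − (1)·I) v_1 = (0, 0, 0)ᵀ = 0. ✓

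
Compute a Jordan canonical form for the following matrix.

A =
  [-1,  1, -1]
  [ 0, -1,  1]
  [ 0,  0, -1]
J_3(-1)

The characteristic polynomial is
  det(x·I − A) = x^3 + 3*x^2 + 3*x + 1 = (x + 1)^3

Eigenvalues and multiplicities (the geometric multiplicity of λ is n − rank(A − λI), which equals the number of Jordan blocks for λ):
  λ = -1: algebraic multiplicity = 3, geometric multiplicity = 1

Determining the block sizes for each eigenvalue:
  λ = -1: one block (gm = 1), so the single block has size am = 3 → block sizes [3]

Assembling the blocks gives a Jordan form
J =
  [-1,  1,  0]
  [ 0, -1,  1]
  [ 0,  0, -1]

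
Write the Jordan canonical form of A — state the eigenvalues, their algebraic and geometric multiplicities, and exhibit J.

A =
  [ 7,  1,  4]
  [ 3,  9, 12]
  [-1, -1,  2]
J_2(6) ⊕ J_1(6)

The characteristic polynomial is
  det(x·I − A) = x^3 - 18*x^2 + 108*x - 216 = (x - 6)^3

Eigenvalues and multiplicities (the geometric multiplicity of λ is n − rank(A − λI), which equals the number of Jordan blocks for λ):
  λ = 6: algebraic multiplicity = 3, geometric multiplicity = 2

Determining the block sizes for each eigenvalue:
  λ = 6: 2 blocks summing to 3 forces exactly one block of size 2 and the rest size 1 → block sizes [2, 1]

Assembling the blocks gives a Jordan form
J =
  [6, 1, 0]
  [0, 6, 0]
  [0, 0, 6]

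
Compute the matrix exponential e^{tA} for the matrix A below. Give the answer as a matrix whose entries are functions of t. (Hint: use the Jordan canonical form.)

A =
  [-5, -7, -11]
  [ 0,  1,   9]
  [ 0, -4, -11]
e^{tA} =
  [exp(-5*t), t^2*exp(-5*t) - 7*t*exp(-5*t), 3*t^2*exp(-5*t)/2 - 11*t*exp(-5*t)]
  [0, 6*t*exp(-5*t) + exp(-5*t), 9*t*exp(-5*t)]
  [0, -4*t*exp(-5*t), -6*t*exp(-5*t) + exp(-5*t)]

Strategy: write A = P · J · P⁻¹ where J is a Jordan canonical form, so e^{tA} = P · e^{tJ} · P⁻¹, and e^{tJ} can be computed block-by-block.

A has Jordan form
J =
  [-5,  1,  0]
  [ 0, -5,  1]
  [ 0,  0, -5]
(up to reordering of blocks).

Per-block formulas:
  For a 3×3 Jordan block J_3(-5): exp(t · J_3(-5)) = e^(-5t)·(I + t·N + (t^2/2)·N^2), where N is the 3×3 nilpotent shift.

After assembling e^{tJ} and conjugating by P, we get:

e^{tA} =
  [exp(-5*t), t^2*exp(-5*t) - 7*t*exp(-5*t), 3*t^2*exp(-5*t)/2 - 11*t*exp(-5*t)]
  [0, 6*t*exp(-5*t) + exp(-5*t), 9*t*exp(-5*t)]
  [0, -4*t*exp(-5*t), -6*t*exp(-5*t) + exp(-5*t)]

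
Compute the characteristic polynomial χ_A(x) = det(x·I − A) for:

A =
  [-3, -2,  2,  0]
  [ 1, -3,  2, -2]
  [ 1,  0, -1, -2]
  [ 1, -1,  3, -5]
x^4 + 12*x^3 + 54*x^2 + 108*x + 81

Expanding det(x·I − A) (e.g. by cofactor expansion or by noting that A is similar to its Jordan form J, which has the same characteristic polynomial as A) gives
  χ_A(x) = x^4 + 12*x^3 + 54*x^2 + 108*x + 81
which factors as (x + 3)^4. The eigenvalues (with algebraic multiplicities) are λ = -3 with multiplicity 4.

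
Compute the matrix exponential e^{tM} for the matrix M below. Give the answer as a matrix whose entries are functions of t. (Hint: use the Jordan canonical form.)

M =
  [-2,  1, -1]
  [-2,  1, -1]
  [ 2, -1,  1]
e^{tM} =
  [1 - 2*t, t, -t]
  [-2*t, t + 1, -t]
  [2*t, -t, t + 1]

Strategy: write M = P · J · P⁻¹ where J is a Jordan canonical form, so e^{tM} = P · e^{tJ} · P⁻¹, and e^{tJ} can be computed block-by-block.

M has Jordan form
J =
  [0, 1, 0]
  [0, 0, 0]
  [0, 0, 0]
(up to reordering of blocks).

Per-block formulas:
  For a 1×1 block at λ = 0: exp(t · [0]) = [e^(0t)].
  For a 2×2 Jordan block J_2(0): exp(t · J_2(0)) = e^(0t)·(I + t·N), where N is the 2×2 nilpotent shift.

After assembling e^{tJ} and conjugating by P, we get:

e^{tM} =
  [1 - 2*t, t, -t]
  [-2*t, t + 1, -t]
  [2*t, -t, t + 1]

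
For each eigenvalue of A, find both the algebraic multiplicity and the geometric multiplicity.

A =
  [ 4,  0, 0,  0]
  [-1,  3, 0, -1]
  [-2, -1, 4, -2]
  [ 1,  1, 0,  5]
λ = 4: alg = 4, geom = 2

Step 1 — factor the characteristic polynomial to read off the algebraic multiplicities:
  χ_A(x) = (x - 4)^4

Step 2 — compute geometric multiplicities via the rank-nullity identity g(λ) = n − rank(A − λI):
  rank(A − (4)·I) = 2, so dim ker(A − (4)·I) = n − 2 = 2

Summary:
  λ = 4: algebraic multiplicity = 4, geometric multiplicity = 2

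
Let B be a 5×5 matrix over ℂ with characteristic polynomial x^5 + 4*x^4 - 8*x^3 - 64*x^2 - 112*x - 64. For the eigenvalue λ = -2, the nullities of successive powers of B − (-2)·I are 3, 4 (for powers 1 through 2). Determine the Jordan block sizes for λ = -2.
Block sizes for λ = -2: [2, 1, 1]

From the dimensions of kernels of powers, the number of Jordan blocks of size at least j is d_j − d_{j−1} where d_j = dim ker(N^j) (with d_0 = 0). Computing the differences gives [3, 1].
The number of blocks of size exactly k is (#blocks of size ≥ k) − (#blocks of size ≥ k + 1), so the partition is: 2 block(s) of size 1, 1 block(s) of size 2.
In nonincreasing order the block sizes are [2, 1, 1].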